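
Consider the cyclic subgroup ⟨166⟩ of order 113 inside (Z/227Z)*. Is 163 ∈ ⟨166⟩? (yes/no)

163 ∈ ⟨166⟩ iff 163^113 ≡ 1 (mod 227), since |⟨166⟩| = 113.
163^113 mod 227 = 226.
Since 226 ≠ 1, 163 does not lie in the subgroup.

no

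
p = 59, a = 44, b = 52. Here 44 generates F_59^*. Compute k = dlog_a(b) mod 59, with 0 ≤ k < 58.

Baby-step giant-step with m = ceil(sqrt(58)) = 8.
Baby table (44^j mod 59 for j=0..7):
  0:1  1:44  2:48  3:47  4:3  5:14  6:26  7:23
Giant step factor: 44^(-8) ≡ 46 (mod 59).
Scan 52·46^i mod 59 for i = 0, 1, …:
  i=0: 52   i=1: 32   i=2: 56   i=3: 39
  i=4: 24   i=5: 42   i=6: 44
Match at i=6, j=1: k = 6·8 + 1 = 49.

49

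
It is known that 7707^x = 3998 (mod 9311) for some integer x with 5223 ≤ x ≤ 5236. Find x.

5233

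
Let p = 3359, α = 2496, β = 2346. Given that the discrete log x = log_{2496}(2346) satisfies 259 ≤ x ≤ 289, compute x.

Compute 2496^259 mod 3359 = 3350, then multiply by 2496 repeatedly:
  2496^259=3350  2496^260=1049  2496^261=1643  2496^262=2948  2496^263=1998
  2496^264=2252  2496^265=1385  2496^266=549  2496^267=3191  2496^268=547
  2496^269=1558  2496^270=2405  2496^271=347  2496^272=2849  2496^273=101
  2496^274=171  2496^275=223  2496^276=2373  2496^277=1091  2496^278=2346
Found 2346 at exponent 278.

278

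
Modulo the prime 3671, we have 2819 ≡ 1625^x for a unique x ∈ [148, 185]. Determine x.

Compute 1625^148 mod 3671 = 373, then multiply by 1625 repeatedly:
  1625^148=373  1625^149=410  1625^150=1799  1625^151=1259  1625^152=1128
  1625^153=1171  1625^154=1297  1625^155=471  1625^156=1807  1625^157=3246
  1625^158=3194  1625^159=3127  1625^160=711  1625^161=2681  1625^162=2819
Found 2819 at exponent 162.

162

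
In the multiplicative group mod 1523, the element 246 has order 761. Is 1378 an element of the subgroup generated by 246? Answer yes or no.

no

1378 ∈ ⟨246⟩ iff 1378^761 ≡ 1 (mod 1523), since |⟨246⟩| = 761.
1378^761 mod 1523 = 1522.
Since 1522 ≠ 1, 1378 does not lie in the subgroup.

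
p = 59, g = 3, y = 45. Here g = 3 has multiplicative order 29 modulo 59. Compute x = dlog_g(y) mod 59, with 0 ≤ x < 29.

Successive powers of 3 modulo 59:
  3^0=1  3^1=3  3^2=9  3^3=27  3^4=22  3^5=7
  3^6=21  3^7=4  3^8=12  3^9=36  3^10=49  3^11=29
  3^12=28  3^13=25  3^14=16  3^15=48  3^16=26  3^17=19
  3^18=57  3^19=53  3^20=41  3^21=5  3^22=15  3^23=45
So 3^23 ≡ 45 (mod 59), giving x = 23.

23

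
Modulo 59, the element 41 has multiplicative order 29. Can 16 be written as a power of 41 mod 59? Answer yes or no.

16 ∈ ⟨41⟩ iff 16^29 ≡ 1 (mod 59), since |⟨41⟩| = 29.
16^29 mod 59 = 1.
Since 1 = 1, 16 lies in the subgroup.

yes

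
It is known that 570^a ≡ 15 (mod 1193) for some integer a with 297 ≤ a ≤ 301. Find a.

300

Compute 570^297 mod 1193 = 1155, then multiply by 570 repeatedly:
  570^297=1155  570^298=1007  570^299=157  570^300=15
Found 15 at exponent 300.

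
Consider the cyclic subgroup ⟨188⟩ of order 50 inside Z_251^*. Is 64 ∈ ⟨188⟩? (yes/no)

yes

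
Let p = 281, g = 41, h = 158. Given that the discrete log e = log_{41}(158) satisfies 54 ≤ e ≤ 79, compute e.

68

Compute 41^54 mod 281 = 138, then multiply by 41 repeatedly:
  41^54=138  41^55=38  41^56=153  41^57=91  41^58=78
  41^59=107  41^60=172  41^61=27  41^62=264  41^63=146
  41^64=85  41^65=113  41^66=137  41^67=278  41^68=158
Found 158 at exponent 68.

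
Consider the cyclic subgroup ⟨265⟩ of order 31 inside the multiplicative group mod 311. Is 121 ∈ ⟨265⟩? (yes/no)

121 ∈ ⟨265⟩ iff 121^31 ≡ 1 (mod 311), since |⟨265⟩| = 31.
121^31 mod 311 = 1.
Since 1 = 1, 121 lies in the subgroup.

yes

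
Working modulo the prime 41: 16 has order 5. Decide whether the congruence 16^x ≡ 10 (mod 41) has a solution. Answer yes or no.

⟨16⟩ has order 5; its elements mod 41 are {1, 10, 16, 18, 37}.
10 is in this set.

yes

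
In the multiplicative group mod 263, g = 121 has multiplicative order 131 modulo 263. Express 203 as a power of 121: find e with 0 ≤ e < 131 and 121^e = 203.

Baby-step giant-step with m = ceil(sqrt(131)) = 12.
Baby table (121^j mod 263 for j=0..11):
  0:1  1:121  2:176  3:256  4:205  5:83  6:49  7:143
  8:208  9:183  10:51  11:122
Giant step factor: 121^(-12) ≡ 147 (mod 263).
Scan 203·147^i mod 263 for i = 0, 1, …:
  i=0: 203   i=1: 122
Match at i=1, j=11: e = 1·12 + 11 = 23.

23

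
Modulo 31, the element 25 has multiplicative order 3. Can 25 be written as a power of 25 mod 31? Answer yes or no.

yes

25 ∈ ⟨25⟩ iff 25^3 ≡ 1 (mod 31), since |⟨25⟩| = 3.
25^3 mod 31 = 1.
Since 1 = 1, 25 lies in the subgroup.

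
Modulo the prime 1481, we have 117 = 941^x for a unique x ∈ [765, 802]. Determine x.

786

Compute 941^765 mod 1481 = 537, then multiply by 941 repeatedly:
  941^765=537  941^766=296  941^767=108  941^768=920  941^769=816
  941^770=698  941^771=735  941^772=8  941^773=123  941^774=225
  941^775=1423  941^776=219  941^777=220  941^778=1161  941^779=1004
  941^780=1367  941^781=839  941^782=126  941^783=86  941^784=952
  941^785=1308  941^786=117
Found 117 at exponent 786.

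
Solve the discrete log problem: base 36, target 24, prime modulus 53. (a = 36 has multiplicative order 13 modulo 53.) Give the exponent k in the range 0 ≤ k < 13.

Successive powers of 36 modulo 53:
  36^0=1  36^1=36  36^2=24
So 36^2 ≡ 24 (mod 53), giving k = 2.

2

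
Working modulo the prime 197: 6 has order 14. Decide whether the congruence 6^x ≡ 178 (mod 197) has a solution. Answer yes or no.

178 ∈ ⟨6⟩ iff 178^14 ≡ 1 (mod 197), since |⟨6⟩| = 14.
178^14 mod 197 = 1.
Since 1 = 1, 178 lies in the subgroup.

yes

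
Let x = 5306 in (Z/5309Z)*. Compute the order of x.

5308

The order of 5306 must divide p − 1 = 5308 = 2^2 · 1327.
Divisors: 1, 2, 4, 1327, 2654, 5308.
Check each in increasing order: 5306^1 ≡ 5306;  5306^2 ≡ 9;  5306^4 ≡ 81;  5306^1327 ≡ 3505;  5306^2654 ≡ 5308;  5306^5308 ≡ 1.
Smallest exponent giving 1 is 5308.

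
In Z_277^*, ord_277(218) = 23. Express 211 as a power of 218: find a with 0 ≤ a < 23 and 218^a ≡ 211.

Successive powers of 218 modulo 277:
  218^0=1  218^1=218  218^2=157  218^3=155  218^4=273  218^5=236
  218^6=203  218^7=211
So 218^7 ≡ 211 (mod 277), giving a = 7.

7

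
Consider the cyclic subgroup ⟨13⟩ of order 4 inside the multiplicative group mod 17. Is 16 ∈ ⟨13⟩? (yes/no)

⟨13⟩ has order 4; its elements mod 17 are {1, 4, 13, 16}.
16 is in this set.

yes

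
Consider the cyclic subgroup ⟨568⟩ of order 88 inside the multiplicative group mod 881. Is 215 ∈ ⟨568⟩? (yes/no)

yes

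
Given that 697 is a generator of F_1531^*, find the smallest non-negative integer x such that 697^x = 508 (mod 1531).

Baby-step giant-step with m = ceil(sqrt(1530)) = 40.
Baby table (697^j mod 1531 for j=0..39):
  0:1  1:697  2:482  3:665  4:1143  5:551  6:1297  7:719
  8:506  9:552  10:463  11:1201  12:1171  13:164  14:1014  15:967
  16:359  17:670  18:35  19:1430  20:29  21:310  22:199  23:913
  24:996  25:669  26:869  27:948  28:895  29:698  30:1179  31:1147
  32:277  33:163  34:317  35:485  36:1225  37:1058  38:1015  39:133
Giant step factor: 697^(-40) ≡ 801 (mod 1531).
Scan 508·801^i mod 1531 for i = 0, 1, …:
  i=0: 508   i=1: 1193   i=2: 249   i=3: 419
  i=4: 330   i=5: 998   i=6: 216   i=7: 13
  i=8: 1227   i=9: 1456     …   i=22: 312
  i=23: 359
Match at i=23, j=16: x = 23·40 + 16 = 936.

936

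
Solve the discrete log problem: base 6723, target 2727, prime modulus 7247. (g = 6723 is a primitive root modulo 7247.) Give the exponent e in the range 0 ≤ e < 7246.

Baby-step giant-step with m = ceil(sqrt(7246)) = 86.
Baby table (6723^j mod 7247 for j=0..85):
  0:1  1:6723  2:6437  3:4114  4:3870  5:1280  6:3251  7:6768
  8:4598  9:3899  10:578  11:1502  12:2875  13:876  14:4784  15:646
  16:2105  17:5771  18:5242  19:7052  20:722  21:5763  22:2187  23:6285
  24:4045  25:3791  26:6441  27:2018  28:630  29:3242  30:4237  31:4641
  32:3108  33:1983  34:4476  35:2604  36:5187  37:6884  38:1790  39:4150
  40:6747  41:1108  42:6415  43:1148  44:7196  45:4983  46:5075  47:349
  48:5546  49:7190  50:880  51:2688  52:4653  53:4067  54:6757  55:3115
  56:5562  57:6053  58:2414  59:3289  60:1350  61:2806  62:797  63:2698
  64:6660  65:3214  66:4415  67:5580  68:3868  69:2328  70:4871  71:5787
  72:4105  73:1339  74:1323  75:2460  76:926  77:325  78:3628  79:4889
  80:3602  81:4019  82:2921  83:5760  84:3759  85:1468
Giant step factor: 6723^(-86) ≡ 4714 (mod 7247).
Scan 2727·4714^i mod 7247 for i = 0, 1, …:
  i=0: 2727   i=1: 6147   i=2: 3452   i=3: 3213
  i=4: 7099   i=5: 5287   i=6: 485   i=7: 3485
  i=8: 6588   i=9: 2437     …   i=39: 7034
  i=40: 3251
Match at i=40, j=6: e = 40·86 + 6 = 3446.

3446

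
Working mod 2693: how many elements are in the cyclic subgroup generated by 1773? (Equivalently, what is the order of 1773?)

The order of 1773 must divide p − 1 = 2692 = 2^2 · 673.
Divisors: 1, 2, 4, 673, 1346, 2692.
Check each in increasing order: 1773^1 ≡ 1773;  1773^2 ≡ 798;  1773^4 ≡ 1256;  1773^673 ≡ 2692;  1773^1346 ≡ 1.
Smallest exponent giving 1 is 1346.

1346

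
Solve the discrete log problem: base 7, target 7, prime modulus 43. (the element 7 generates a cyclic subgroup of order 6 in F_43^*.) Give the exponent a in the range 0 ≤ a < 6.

1

Successive powers of 7 modulo 43:
  7^0=1  7^1=7
So 7^1 ≡ 7 (mod 43), giving a = 1.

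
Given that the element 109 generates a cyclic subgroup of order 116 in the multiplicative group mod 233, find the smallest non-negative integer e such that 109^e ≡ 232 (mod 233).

Baby-step giant-step with m = ceil(sqrt(116)) = 11.
Baby table (109^j mod 233 for j=0..10):
  0:1  1:109  2:231  3:15  4:4  5:203  6:225  7:60
  8:16  9:113  10:201
Giant step factor: 109^(-11) ≡ 100 (mod 233).
Scan 232·100^i mod 233 for i = 0, 1, …:
  i=0: 232   i=1: 133   i=2: 19   i=3: 36
  i=4: 105   i=5: 15
Match at i=5, j=3: e = 5·11 + 3 = 58.

58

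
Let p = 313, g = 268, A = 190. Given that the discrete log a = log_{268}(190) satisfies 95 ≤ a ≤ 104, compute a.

Compute 268^95 mod 313 = 110, then multiply by 268 repeatedly:
  268^95=110  268^96=58  268^97=207  268^98=75  268^99=68
  268^100=70  268^101=293  268^102=274  268^103=190
Found 190 at exponent 103.

103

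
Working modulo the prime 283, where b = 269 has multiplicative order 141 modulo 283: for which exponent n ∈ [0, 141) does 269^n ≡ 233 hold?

Baby-step giant-step with m = ceil(sqrt(141)) = 12.
Baby table (269^j mod 283 for j=0..11):
  0:1  1:269  2:196  3:86  4:211  5:159  6:38  7:34
  8:90  9:155  10:94  11:99
Giant step factor: 269^(-12) ≡ 244 (mod 283).
Scan 233·244^i mod 283 for i = 0, 1, …:
  i=0: 233   i=1: 252   i=2: 77   i=3: 110
  i=4: 238   i=5: 57   i=6: 41   i=7: 99
Match at i=7, j=11: n = 7·12 + 11 = 95.

95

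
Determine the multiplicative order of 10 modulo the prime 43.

21

The order of 10 must divide p − 1 = 42 = 2 · 3 · 7.
Divisors: 1, 2, 3, 6, 7, 14, 21, 42.
Check each in increasing order: 10^1 ≡ 10;  10^2 ≡ 14;  10^3 ≡ 11;  10^6 ≡ 35;  10^7 ≡ 6;  10^14 ≡ 36;  10^21 ≡ 1.
Smallest exponent giving 1 is 21.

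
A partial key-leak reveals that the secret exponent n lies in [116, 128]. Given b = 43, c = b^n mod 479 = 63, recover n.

118

Compute 43^116 mod 479 = 92, then multiply by 43 repeatedly:
  43^116=92  43^117=124  43^118=63
Found 63 at exponent 118.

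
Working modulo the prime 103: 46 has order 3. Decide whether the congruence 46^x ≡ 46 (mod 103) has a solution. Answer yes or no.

⟨46⟩ has order 3; its elements mod 103 are {1, 46, 56}.
46 is in this set.

yes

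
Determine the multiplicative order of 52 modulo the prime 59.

58

The order of 52 must divide p − 1 = 58 = 2 · 29.
Divisors: 1, 2, 29, 58.
Check each in increasing order: 52^1 ≡ 52;  52^2 ≡ 49;  52^29 ≡ 58;  52^58 ≡ 1.
Smallest exponent giving 1 is 58.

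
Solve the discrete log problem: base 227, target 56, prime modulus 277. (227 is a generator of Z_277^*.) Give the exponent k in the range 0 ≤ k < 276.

17

Baby-step giant-step with m = ceil(sqrt(276)) = 17.
Baby table (227^j mod 277 for j=0..16):
  0:1  1:227  2:7  3:204  4:49  5:43  6:66  7:24
  8:185  9:168  10:187  11:68  12:201  13:199  14:22  15:8
  16:154
Giant step factor: 227^(-17) ≡ 94 (mod 277).
Scan 56·94^i mod 277 for i = 0, 1, …:
  i=0: 56   i=1: 1
Match at i=1, j=0: k = 1·17 + 0 = 17.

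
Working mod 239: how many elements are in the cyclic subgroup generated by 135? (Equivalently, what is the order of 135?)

119

The order of 135 must divide p − 1 = 238 = 2 · 7 · 17.
Divisors: 1, 2, 7, 14, 17, 34, 119, 238.
Check each in increasing order: 135^1 ≡ 135;  135^2 ≡ 61;  135^7 ≡ 6;  135^14 ≡ 36;  135^17 ≡ 100;  135^34 ≡ 201;  135^119 ≡ 1.
Smallest exponent giving 1 is 119.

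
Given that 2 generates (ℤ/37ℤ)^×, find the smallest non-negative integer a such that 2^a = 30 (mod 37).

Successive powers of 2 modulo 37:
  2^0=1  2^1=2  2^2=4  2^3=8  2^4=16  2^5=32
  2^6=27  2^7=17  2^8=34  2^9=31  2^10=25  2^11=13
  2^12=26  2^13=15  2^14=30
So 2^14 ≡ 30 (mod 37), giving a = 14.

14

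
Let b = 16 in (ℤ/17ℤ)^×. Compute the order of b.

The order of 16 must divide p − 1 = 16 = 2^4.
Divisors: 1, 2, 4, 8, 16.
Check each in increasing order: 16^1 ≡ 16;  16^2 ≡ 1.
Smallest exponent giving 1 is 2.

2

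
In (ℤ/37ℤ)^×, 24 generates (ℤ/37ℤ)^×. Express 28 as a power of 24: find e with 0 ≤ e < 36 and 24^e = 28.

26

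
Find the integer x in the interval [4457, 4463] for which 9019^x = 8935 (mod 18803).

Compute 9019^4457 mod 18803 = 11737, then multiply by 9019 repeatedly:
  9019^4457=11737  9019^4458=13916  9019^4459=17182  9019^4460=8935
Found 8935 at exponent 4460.

4460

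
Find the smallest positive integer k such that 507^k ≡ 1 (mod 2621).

2620

The order of 507 must divide p − 1 = 2620 = 2^2 · 5 · 131.
Divisors: 1, 2, 4, 5, 10, 20, 131, 262, 524, 655, 1310, 2620.
Check each in increasing order: 507^1 ≡ 507;  507^2 ≡ 191;  507^4 ≡ 2408;  507^5 ≡ 2091;  507^10 ≡ 453;  507^20 ≡ 771;  507^131 ≡ 1022;  507^262 ≡ 1326;  507^524 ≡ 2206;  507^655 ≡ 472;  507^1310 ≡ 2620;  507^2620 ≡ 1.
Smallest exponent giving 1 is 2620.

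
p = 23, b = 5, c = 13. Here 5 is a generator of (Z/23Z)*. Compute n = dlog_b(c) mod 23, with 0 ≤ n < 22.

Successive powers of 5 modulo 23:
  5^0=1  5^1=5  5^2=2  5^3=10  5^4=4  5^5=20
  5^6=8  5^7=17  5^8=16  5^9=11  5^10=9  5^11=22
  5^12=18  5^13=21  5^14=13
So 5^14 ≡ 13 (mod 23), giving n = 14.

14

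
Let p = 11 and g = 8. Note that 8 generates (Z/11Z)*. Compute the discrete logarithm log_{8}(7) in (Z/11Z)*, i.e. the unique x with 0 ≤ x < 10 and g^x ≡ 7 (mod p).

Successive powers of 8 modulo 11:
  8^0=1  8^1=8  8^2=9  8^3=6  8^4=4  8^5=10
  8^6=3  8^7=2  8^8=5  8^9=7
So 8^9 ≡ 7 (mod 11), giving x = 9.

9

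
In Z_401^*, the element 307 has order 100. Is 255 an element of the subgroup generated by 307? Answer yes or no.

yes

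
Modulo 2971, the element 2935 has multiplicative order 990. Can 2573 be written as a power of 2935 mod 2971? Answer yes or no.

2573 ∈ ⟨2935⟩ iff 2573^990 ≡ 1 (mod 2971), since |⟨2935⟩| = 990.
2573^990 mod 2971 = 54.
Since 54 ≠ 1, 2573 does not lie in the subgroup.

no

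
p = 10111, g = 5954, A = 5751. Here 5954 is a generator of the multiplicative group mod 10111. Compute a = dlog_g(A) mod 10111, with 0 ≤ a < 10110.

8505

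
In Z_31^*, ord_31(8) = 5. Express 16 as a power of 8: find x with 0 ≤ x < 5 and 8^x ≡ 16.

3

Successive powers of 8 modulo 31:
  8^0=1  8^1=8  8^2=2  8^3=16
So 8^3 ≡ 16 (mod 31), giving x = 3.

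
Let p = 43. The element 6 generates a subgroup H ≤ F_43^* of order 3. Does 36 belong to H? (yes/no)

yes

⟨6⟩ has order 3; its elements mod 43 are {1, 6, 36}.
36 is in this set.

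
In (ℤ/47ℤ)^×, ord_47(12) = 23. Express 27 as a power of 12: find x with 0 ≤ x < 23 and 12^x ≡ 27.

Successive powers of 12 modulo 47:
  12^0=1  12^1=12  12^2=3  12^3=36  12^4=9  12^5=14
  12^6=27
So 12^6 ≡ 27 (mod 47), giving x = 6.

6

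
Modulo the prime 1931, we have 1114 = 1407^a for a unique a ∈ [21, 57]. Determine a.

21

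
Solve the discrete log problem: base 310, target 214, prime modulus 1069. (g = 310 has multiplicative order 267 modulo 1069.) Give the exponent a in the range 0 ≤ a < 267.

Baby-step giant-step with m = ceil(sqrt(267)) = 17.
Baby table (310^j mod 1069 for j=0..16):
  0:1  1:310  2:959  3:108  4:341  5:948  6:974  7:482
  8:829  9:430  10:744  11:805  12:473  13:177  14:351  15:841
  16:943
Giant step factor: 310^(-17) ≡ 425 (mod 1069).
Scan 214·425^i mod 1069 for i = 0, 1, …:
  i=0: 214   i=1: 85   i=2: 848   i=3: 147
  i=4: 473
Match at i=4, j=12: a = 4·17 + 12 = 80.

80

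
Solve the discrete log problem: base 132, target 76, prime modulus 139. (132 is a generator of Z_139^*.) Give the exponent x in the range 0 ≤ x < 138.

Baby-step giant-step with m = ceil(sqrt(138)) = 12.
Baby table (132^j mod 139 for j=0..11):
  0:1  1:132  2:49  3:74  4:38  5:12  6:55  7:32
  8:54  9:39  10:5  11:104
Giant step factor: 132^(-12) ≡ 80 (mod 139).
Scan 76·80^i mod 139 for i = 0, 1, …:
  i=0: 76   i=1: 103   i=2: 39
Match at i=2, j=9: x = 2·12 + 9 = 33.

33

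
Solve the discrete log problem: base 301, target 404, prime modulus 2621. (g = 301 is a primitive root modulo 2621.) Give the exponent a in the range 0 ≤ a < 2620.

Baby-step giant-step with m = ceil(sqrt(2620)) = 52.
Baby table (301^j mod 2621 for j=0..51):
  0:1  1:301  2:1487  3:2017  4:1666  5:855  6:497  7:200
  8:2538  9:1227  10:2387  11:333  12:635  13:2423  14:685  15:1747
  16:1647  17:378  18:1075  19:1192  20:2336  21:708  22:807  23:1775
  24:2212  25:78  26:2510  27:662  28:66  29:1519  30:1165  31:2072
  32:2495  33:1389  34:1350  35:95  36:2385  37:2352  38:282  39:1010
  40:2595  41:37  42:653  43:2599  44:1241  45:1359  46:183  47:42
  48:2158  49:2171  50:842  51:1826
Giant step factor: 301^(-52) ≡ 1140 (mod 2621).
Scan 404·1140^i mod 2621 for i = 0, 1, …:
  i=0: 404   i=1: 1885   i=2: 2301   i=3: 2140
  i=4: 2070   i=5: 900   i=6: 1189   i=7: 403
  i=8: 745   i=9: 96     …   i=16: 2068
  i=17: 1241
Match at i=17, j=44: a = 17·52 + 44 = 928.

928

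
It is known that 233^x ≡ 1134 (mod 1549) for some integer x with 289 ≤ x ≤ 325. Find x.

311

Compute 233^289 mod 1549 = 840, then multiply by 233 repeatedly:
  233^289=840  233^290=546  233^291=200  233^292=130  233^293=859
  233^294=326  233^295=57  233^296=889  233^297=1120  233^298=728
  233^299=783  233^300=1206  233^301=629  233^302=951  233^303=76
  233^304=669  233^305=977  233^306=1487  233^307=1044  233^308=59
  233^309=1355  233^310=1268  233^311=1134
Found 1134 at exponent 311.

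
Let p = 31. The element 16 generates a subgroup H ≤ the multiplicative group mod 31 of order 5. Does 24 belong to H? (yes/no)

24 ∈ ⟨16⟩ iff 24^5 ≡ 1 (mod 31), since |⟨16⟩| = 5.
24^5 mod 31 = 26.
Since 26 ≠ 1, 24 does not lie in the subgroup.

no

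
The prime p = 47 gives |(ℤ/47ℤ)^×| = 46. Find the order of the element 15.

46

The order of 15 must divide p − 1 = 46 = 2 · 23.
Divisors: 1, 2, 23, 46.
Check each in increasing order: 15^1 ≡ 15;  15^2 ≡ 37;  15^23 ≡ 46;  15^46 ≡ 1.
Smallest exponent giving 1 is 46.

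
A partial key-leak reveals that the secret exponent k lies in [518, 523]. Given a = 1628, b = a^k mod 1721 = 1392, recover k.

520

Compute 1628^518 mod 1721 = 501, then multiply by 1628 repeatedly:
  1628^518=501  1628^519=1595  1628^520=1392
Found 1392 at exponent 520.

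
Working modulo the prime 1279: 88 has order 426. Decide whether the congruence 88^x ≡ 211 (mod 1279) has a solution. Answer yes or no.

211 ∈ ⟨88⟩ iff 211^426 ≡ 1 (mod 1279), since |⟨88⟩| = 426.
211^426 mod 1279 = 504.
Since 504 ≠ 1, 211 does not lie in the subgroup.

no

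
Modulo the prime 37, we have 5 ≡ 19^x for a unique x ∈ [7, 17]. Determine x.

13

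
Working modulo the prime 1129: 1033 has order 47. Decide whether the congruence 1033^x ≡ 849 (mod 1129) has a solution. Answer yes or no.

849 ∈ ⟨1033⟩ iff 849^47 ≡ 1 (mod 1129), since |⟨1033⟩| = 47.
849^47 mod 1129 = 1.
Since 1 = 1, 849 lies in the subgroup.

yes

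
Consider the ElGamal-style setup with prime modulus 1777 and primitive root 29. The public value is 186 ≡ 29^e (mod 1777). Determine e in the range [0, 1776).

636

Baby-step giant-step with m = ceil(sqrt(1776)) = 43.
Baby table (29^j mod 1777 for j=0..42):
  0:1  1:29  2:841  3:1288  4:35  5:1015  6:1003  7:655
  8:1225  9:1762  10:1342  11:1601  12:227  13:1252  14:768  15:948
  16:837  17:1172  18:225  19:1194  20:863  21:149  22:767  23:919
  24:1773  25:1661  26:190  27:179  28:1637  29:1271  30:1319  31:934
  32:431  33:60  34:1740  35:704  36:869  37:323  38:482  39:1539
  40:206  41:643  42:877
Giant step factor: 29^(-43) ≡ 1063 (mod 1777).
Scan 186·1063^i mod 1777 for i = 0, 1, …:
  i=0: 186   i=1: 471   i=2: 1336   i=3: 345
  i=4: 673   i=5: 1045   i=6: 210   i=7: 1105
  i=8: 18   i=9: 1364     …   i=13: 789
  i=14: 1740
Match at i=14, j=34: e = 14·43 + 34 = 636.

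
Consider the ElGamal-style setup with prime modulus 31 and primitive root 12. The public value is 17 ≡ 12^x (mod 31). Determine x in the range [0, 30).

13

Successive powers of 12 modulo 31:
  12^0=1  12^1=12  12^2=20  12^3=23  12^4=28  12^5=26
  12^6=2  12^7=24  12^8=9  12^9=15  12^10=25  12^11=21
  12^12=4  12^13=17
So 12^13 ≡ 17 (mod 31), giving x = 13.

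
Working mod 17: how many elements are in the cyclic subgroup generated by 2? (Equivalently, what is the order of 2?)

The order of 2 must divide p − 1 = 16 = 2^4.
Divisors: 1, 2, 4, 8, 16.
Check each in increasing order: 2^1 ≡ 2;  2^2 ≡ 4;  2^4 ≡ 16;  2^8 ≡ 1.
Smallest exponent giving 1 is 8.

8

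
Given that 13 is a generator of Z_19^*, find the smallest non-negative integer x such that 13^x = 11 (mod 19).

Successive powers of 13 modulo 19:
  13^0=1  13^1=13  13^2=17  13^3=12  13^4=4  13^5=14
  13^6=11
So 13^6 ≡ 11 (mod 19), giving x = 6.

6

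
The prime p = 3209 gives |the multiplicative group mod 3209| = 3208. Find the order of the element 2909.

3208

The order of 2909 must divide p − 1 = 3208 = 2^3 · 401.
Divisors: 1, 2, 4, 8, 401, 802, 1604, 3208.
Check each in increasing order: 2909^1 ≡ 2909;  2909^2 ≡ 148;  2909^4 ≡ 2650;  2909^8 ≡ 1208;  2909^401 ≡ 22;  2909^802 ≡ 484;  2909^1604 ≡ 3208;  2909^3208 ≡ 1.
Smallest exponent giving 1 is 3208.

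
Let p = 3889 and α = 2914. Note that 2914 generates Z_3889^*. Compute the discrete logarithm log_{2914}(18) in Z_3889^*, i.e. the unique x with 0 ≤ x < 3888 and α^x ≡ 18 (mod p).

Baby-step giant-step with m = ceil(sqrt(3888)) = 63.
Baby table (2914^j mod 3889 for j=0..62):
  0:1  1:2914  2:1709  3:2106  4:42  5:1829  6:1776  7:2894
  8:1764  9:2927  10:701  11:989  12:197  13:2375  14:2219  15:2648
  16:496  17:2525  18:3751  19:2324  20:1387  21:1047  22:1982  23:383
  24:3808  25:1195  26:1575  27:530  28:487  29:3522  30:37  31:2815
  32:1009  33:142  34:1554  35:1560  36:3488  37:2075  38:3044  39:3296
  40:2603  41:1592  42:3400  43:2317  44:434  45:751  46:2796  47:89
  48:2672  49:430  50:762  51:3738  52:3332  53:2504  54:892  55:1436
  56:3829  57:165  58:2463  59:1977  60:1369  61:3041  62:2332
Giant step factor: 2914^(-63) ≡ 1869 (mod 3889).
Scan 18·1869^i mod 3889 for i = 0, 1, …:
  i=0: 18   i=1: 2530   i=2: 3435   i=3: 3165
  i=4: 216   i=5: 3137   i=6: 2330   i=7: 2979
  i=8: 2592   i=9: 2643     …   i=47: 2191
  i=48: 3751
Match at i=48, j=18: x = 48·63 + 18 = 3042.

3042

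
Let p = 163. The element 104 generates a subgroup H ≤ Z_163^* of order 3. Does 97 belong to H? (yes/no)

no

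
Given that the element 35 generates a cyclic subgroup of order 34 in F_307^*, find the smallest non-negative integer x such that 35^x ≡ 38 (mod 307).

31

Successive powers of 35 modulo 307:
  35^0=1  35^1=35  35^2=304  35^3=202  35^4=9  35^5=8
  35^6=280  35^7=283  35^8=81  35^9=72  35^10=64  35^11=91
  35^12=115  35^13=34  35^14=269  35^15=205  35^16=114  35^17=306
  35^18=272  35^19=3  35^20=105  35^21=298  35^22=299  35^23=27
  35^24=24  35^25=226  35^26=235  35^27=243  35^28=216  35^29=192
  35^30=273  35^31=38
So 35^31 ≡ 38 (mod 307), giving x = 31.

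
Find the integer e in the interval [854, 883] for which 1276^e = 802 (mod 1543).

857

Compute 1276^854 mod 1543 = 306, then multiply by 1276 repeatedly:
  1276^854=306  1276^855=77  1276^856=1043  1276^857=802
Found 802 at exponent 857.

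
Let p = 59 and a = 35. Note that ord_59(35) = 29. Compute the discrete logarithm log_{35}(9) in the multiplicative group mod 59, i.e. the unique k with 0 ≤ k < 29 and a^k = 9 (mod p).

Successive powers of 35 modulo 59:
  35^0=1  35^1=35  35^2=45  35^3=41  35^4=19  35^5=16
  35^6=29  35^7=12  35^8=7  35^9=9
So 35^9 ≡ 9 (mod 59), giving k = 9.

9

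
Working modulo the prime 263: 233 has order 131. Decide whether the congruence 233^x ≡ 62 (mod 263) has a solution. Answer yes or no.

yes

62 ∈ ⟨233⟩ iff 62^131 ≡ 1 (mod 263), since |⟨233⟩| = 131.
62^131 mod 263 = 1.
Since 1 = 1, 62 lies in the subgroup.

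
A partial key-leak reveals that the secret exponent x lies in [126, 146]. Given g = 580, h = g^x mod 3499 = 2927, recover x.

141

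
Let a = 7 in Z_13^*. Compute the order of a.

The order of 7 must divide p − 1 = 12 = 2^2 · 3.
Divisors: 1, 2, 3, 4, 6, 12.
Check each in increasing order: 7^1 ≡ 7;  7^2 ≡ 10;  7^3 ≡ 5;  7^4 ≡ 9;  7^6 ≡ 12;  7^12 ≡ 1.
Smallest exponent giving 1 is 12.

12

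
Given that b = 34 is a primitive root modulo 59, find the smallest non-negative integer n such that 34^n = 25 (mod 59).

Baby-step giant-step with m = ceil(sqrt(58)) = 8.
Baby table (34^j mod 59 for j=0..7):
  0:1  1:34  2:35  3:10  4:45  5:55  6:41  7:37
Giant step factor: 34^(-8) ≡ 28 (mod 59).
Scan 25·28^i mod 59 for i = 0, 1, …:
  i=0: 25   i=1: 51   i=2: 12   i=3: 41
Match at i=3, j=6: n = 3·8 + 6 = 30.

30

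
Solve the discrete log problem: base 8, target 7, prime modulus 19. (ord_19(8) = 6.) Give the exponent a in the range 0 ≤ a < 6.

Successive powers of 8 modulo 19:
  8^0=1  8^1=8  8^2=7
So 8^2 ≡ 7 (mod 19), giving a = 2.

2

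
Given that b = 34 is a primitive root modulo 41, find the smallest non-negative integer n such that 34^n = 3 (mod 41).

5

Successive powers of 34 modulo 41:
  34^0=1  34^1=34  34^2=8  34^3=26  34^4=23  34^5=3
So 34^5 ≡ 3 (mod 41), giving n = 5.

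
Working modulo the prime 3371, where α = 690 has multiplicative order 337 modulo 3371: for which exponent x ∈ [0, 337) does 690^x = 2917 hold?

286

Baby-step giant-step with m = ceil(sqrt(337)) = 19.
Baby table (690^j mod 3371 for j=0..18):
  0:1  1:690  2:789  3:1679  4:2257  5:3299  6:885  7:499
  8:468  9:2675  10:1813  11:329  12:1153  13:14  14:2918  15:933
  16:3280  17:1259  18:2363
Giant step factor: 690^(-19) ≡ 2462 (mod 3371).
Scan 2917·2462^i mod 3371 for i = 0, 1, …:
  i=0: 2917   i=1: 1424   i=2: 48   i=3: 191
  i=4: 1673   i=5: 2935   i=6: 1917   i=7: 254
  i=8: 1713   i=9: 285     …   i=14: 244
  i=15: 690
Match at i=15, j=1: x = 15·19 + 1 = 286.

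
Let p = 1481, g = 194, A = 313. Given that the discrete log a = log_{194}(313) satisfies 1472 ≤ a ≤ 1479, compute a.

Compute 194^1472 mod 1481 = 1122, then multiply by 194 repeatedly:
  194^1472=1122  194^1473=1442  194^1474=1320  194^1475=1348  194^1476=856
  194^1477=192  194^1478=223  194^1479=313
Found 313 at exponent 1479.

1479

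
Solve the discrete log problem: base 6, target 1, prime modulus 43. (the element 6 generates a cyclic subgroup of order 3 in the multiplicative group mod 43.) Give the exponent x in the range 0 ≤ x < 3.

0

Successive powers of 6 modulo 43:
  6^0=1
So 6^0 ≡ 1 (mod 43), giving x = 0.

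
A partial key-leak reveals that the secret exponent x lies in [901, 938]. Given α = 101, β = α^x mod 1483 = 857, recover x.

Compute 101^901 mod 1483 = 264, then multiply by 101 repeatedly:
  101^901=264  101^902=1453  101^903=1419  101^904=951  101^905=1139
  101^906=848  101^907=1117  101^908=109  101^909=628  101^910=1142
  101^911=1151  101^912=577  101^913=440  101^914=1433  101^915=882
  101^916=102  101^917=1404  101^918=919  101^919=873  101^920=676
  101^921=58  101^922=1409  101^923=1424  101^924=1456  101^925=239
  101^926=411  101^927=1470  101^928=170  101^929=857
Found 857 at exponent 929.

929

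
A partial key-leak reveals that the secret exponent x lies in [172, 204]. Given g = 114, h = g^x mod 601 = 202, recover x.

198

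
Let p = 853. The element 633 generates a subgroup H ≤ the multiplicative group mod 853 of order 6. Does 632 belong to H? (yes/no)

yes

⟨633⟩ has order 6; its elements mod 853 are {1, 220, 221, 632, 633, 852}.
632 is in this set.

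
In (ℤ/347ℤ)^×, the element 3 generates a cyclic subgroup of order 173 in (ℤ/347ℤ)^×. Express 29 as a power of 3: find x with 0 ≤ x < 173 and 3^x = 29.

Baby-step giant-step with m = ceil(sqrt(173)) = 14.
Baby table (3^j mod 347 for j=0..13):
  0:1  1:3  2:9  3:27  4:81  5:243  6:35  7:105
  8:315  9:251  10:59  11:177  12:184  13:205
Giant step factor: 3^(-14) ≡ 224 (mod 347).
Scan 29·224^i mod 347 for i = 0, 1, …:
  i=0: 29   i=1: 250   i=2: 133   i=3: 297
  i=4: 251
Match at i=4, j=9: x = 4·14 + 9 = 65.

65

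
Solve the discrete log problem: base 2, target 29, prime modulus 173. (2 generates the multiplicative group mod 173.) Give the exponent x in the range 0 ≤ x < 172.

144

Baby-step giant-step with m = ceil(sqrt(172)) = 14.
Baby table (2^j mod 173 for j=0..13):
  0:1  1:2  2:4  3:8  4:16  5:32  6:64  7:128
  8:83  9:166  10:159  11:145  12:117  13:61
Giant step factor: 2^(-14) ≡ 78 (mod 173).
Scan 29·78^i mod 173 for i = 0, 1, …:
  i=0: 29   i=1: 13   i=2: 149   i=3: 31
  i=4: 169   i=5: 34   i=6: 57   i=7: 121
  i=8: 96   i=9: 49   i=10: 16
Match at i=10, j=4: x = 10·14 + 4 = 144.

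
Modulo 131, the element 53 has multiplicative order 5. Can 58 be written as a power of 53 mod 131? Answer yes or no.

58 ∈ ⟨53⟩ iff 58^5 ≡ 1 (mod 131), since |⟨53⟩| = 5.
58^5 mod 131 = 1.
Since 1 = 1, 58 lies in the subgroup.

yes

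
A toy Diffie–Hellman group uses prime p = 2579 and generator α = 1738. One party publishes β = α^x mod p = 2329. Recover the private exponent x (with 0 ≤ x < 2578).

1744

Baby-step giant-step with m = ceil(sqrt(2578)) = 51.
Baby table (1738^j mod 2579 for j=0..50):
  0:1  1:1738  2:635  3:2397  4:901  5:485  6:2176  7:1074
  8:1995  9:1134  10:536  11:549  12:2511  13:450  14:663  15:2060
  16:628  17:547  18:1614  19:1759  20:1027  21:258  22:2237  23:1353
  24:2045  25:348  26:1338  27:1765  28:1139  29:1489  30:1145  31:1601
  32:2376  33:509  34:45  35:840  36:206  37:2126  38:1860  39:1193
  40:2497  41:1908  42:2089  43:2029  44:909  45:1494  46:2098  47:2197
  48:1466  49:2435  50:2470
Giant step factor: 1738^(-51) ≡ 1633 (mod 2579).
Scan 2329·1633^i mod 2579 for i = 0, 1, …:
  i=0: 2329   i=1: 1811   i=2: 1829   i=3: 275
  i=4: 329   i=5: 825   i=6: 987   i=7: 2475
  i=8: 382   i=9: 2267     …   i=33: 2055
  i=34: 536
Match at i=34, j=10: x = 34·51 + 10 = 1744.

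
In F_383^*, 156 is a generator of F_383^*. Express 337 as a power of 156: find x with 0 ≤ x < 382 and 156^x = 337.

221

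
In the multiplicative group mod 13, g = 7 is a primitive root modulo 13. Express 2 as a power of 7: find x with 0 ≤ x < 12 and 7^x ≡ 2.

Successive powers of 7 modulo 13:
  7^0=1  7^1=7  7^2=10  7^3=5  7^4=9  7^5=11
  7^6=12  7^7=6  7^8=3  7^9=8  7^10=4  7^11=2
So 7^11 ≡ 2 (mod 13), giving x = 11.

11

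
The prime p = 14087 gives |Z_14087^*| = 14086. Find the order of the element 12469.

14086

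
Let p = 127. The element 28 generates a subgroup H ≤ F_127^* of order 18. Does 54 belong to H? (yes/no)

54 ∈ ⟨28⟩ iff 54^18 ≡ 1 (mod 127), since |⟨28⟩| = 18.
54^18 mod 127 = 8.
Since 8 ≠ 1, 54 does not lie in the subgroup.

no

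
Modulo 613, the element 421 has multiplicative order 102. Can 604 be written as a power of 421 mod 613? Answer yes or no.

604 ∈ ⟨421⟩ iff 604^102 ≡ 1 (mod 613), since |⟨421⟩| = 102.
604^102 mod 613 = 1.
Since 1 = 1, 604 lies in the subgroup.

yes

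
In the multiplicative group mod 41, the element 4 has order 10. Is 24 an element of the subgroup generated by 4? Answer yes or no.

no

⟨4⟩ has order 10; its elements mod 41 are {1, 4, 10, 16, 18, 23, 25, 31, 37, 40}.
24 is not in this set.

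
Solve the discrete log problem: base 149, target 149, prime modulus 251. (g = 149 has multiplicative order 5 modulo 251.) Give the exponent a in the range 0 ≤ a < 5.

1

Successive powers of 149 modulo 251:
  149^0=1  149^1=149
So 149^1 ≡ 149 (mod 251), giving a = 1.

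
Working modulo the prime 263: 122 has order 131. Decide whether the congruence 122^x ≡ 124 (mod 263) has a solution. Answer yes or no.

yes

124 ∈ ⟨122⟩ iff 124^131 ≡ 1 (mod 263), since |⟨122⟩| = 131.
124^131 mod 263 = 1.
Since 1 = 1, 124 lies in the subgroup.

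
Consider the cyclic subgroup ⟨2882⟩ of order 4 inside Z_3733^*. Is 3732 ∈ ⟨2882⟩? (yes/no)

⟨2882⟩ has order 4; its elements mod 3733 are {1, 851, 2882, 3732}.
3732 is in this set.

yes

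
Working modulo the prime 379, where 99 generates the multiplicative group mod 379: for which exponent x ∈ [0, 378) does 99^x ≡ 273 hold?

283

Baby-step giant-step with m = ceil(sqrt(378)) = 20.
Baby table (99^j mod 379 for j=0..19):
  0:1  1:99  2:326  3:59  4:156  5:284  6:70  7:108
  8:80  9:340  10:308  11:172  12:352  13:359  14:294  15:302
  16:336  17:291  18:5  19:116
Giant step factor: 99^(-20) ≡ 256 (mod 379).
Scan 273·256^i mod 379 for i = 0, 1, …:
  i=0: 273   i=1: 152   i=2: 254   i=3: 215
  i=4: 85   i=5: 157   i=6: 18   i=7: 60
  i=8: 200   i=9: 35     …   i=13: 283
  i=14: 59
Match at i=14, j=3: x = 14·20 + 3 = 283.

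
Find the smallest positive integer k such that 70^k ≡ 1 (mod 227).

The order of 70 must divide p − 1 = 226 = 2 · 113.
Divisors: 1, 2, 113, 226.
Check each in increasing order: 70^1 ≡ 70;  70^2 ≡ 133;  70^113 ≡ 1.
Smallest exponent giving 1 is 113.

113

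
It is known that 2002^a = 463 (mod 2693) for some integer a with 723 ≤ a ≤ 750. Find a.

736

Compute 2002^723 mod 2693 = 381, then multiply by 2002 repeatedly:
  2002^723=381  2002^724=643  2002^725=32  2002^726=2125  2002^727=2003
  2002^728=129  2002^729=2423  2002^730=753  2002^731=2119  2002^732=763
  2002^733=595  2002^734=884  2002^735=467  2002^736=463
Found 463 at exponent 736.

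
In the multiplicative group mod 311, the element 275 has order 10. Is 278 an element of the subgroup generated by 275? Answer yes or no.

⟨275⟩ has order 10; its elements mod 311 are {1, 6, 36, 52, 95, 216, 259, 275, 305, 310}.
278 is not in this set.

no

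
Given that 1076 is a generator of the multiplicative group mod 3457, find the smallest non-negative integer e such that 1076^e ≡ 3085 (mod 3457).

3076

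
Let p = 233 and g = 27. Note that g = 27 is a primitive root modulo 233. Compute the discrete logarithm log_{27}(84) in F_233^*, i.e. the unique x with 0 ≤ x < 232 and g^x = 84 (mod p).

Baby-step giant-step with m = ceil(sqrt(232)) = 16.
Baby table (27^j mod 233 for j=0..15):
  0:1  1:27  2:30  3:111  4:201  5:68  6:205  7:176
  8:92  9:154  10:197  11:193  12:85  13:198  14:220  15:115
Giant step factor: 27^(-16) ≡ 46 (mod 233).
Scan 84·46^i mod 233 for i = 0, 1, …:
  i=0: 84   i=1: 136   i=2: 198
Match at i=2, j=13: x = 2·16 + 13 = 45.

45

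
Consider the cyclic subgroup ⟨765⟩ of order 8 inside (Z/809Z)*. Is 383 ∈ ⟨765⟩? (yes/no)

⟨765⟩ has order 8; its elements mod 809 are {1, 44, 239, 318, 491, 570, 765, 808}.
383 is not in this set.

no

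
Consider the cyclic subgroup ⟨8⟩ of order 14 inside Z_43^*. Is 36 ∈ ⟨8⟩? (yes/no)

no

⟨8⟩ has order 14; its elements mod 43 are {1, 2, 4, 8, 11, 16, 21, 22, 27, 32, 35, 39, 41, 42}.
36 is not in this set.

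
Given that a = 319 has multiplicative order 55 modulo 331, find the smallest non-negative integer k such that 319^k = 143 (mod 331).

29

Successive powers of 319 modulo 331:
  319^0=1  319^1=319  319^2=144  319^3=258  319^4=214  319^5=80
  319^6=33  319^7=266  319^8=118  319^9=239  319^10=111  319^11=323
  319^12=96  319^13=172  319^14=253  319^15=274  319^16=22  319^17=67
  319^18=189  319^19=49  319^20=74  319^21=105  319^22=64  319^23=225
  319^24=279  319^25=293  319^26=125  319^27=155  319^28=126  319^29=143
So 319^29 ≡ 143 (mod 331), giving k = 29.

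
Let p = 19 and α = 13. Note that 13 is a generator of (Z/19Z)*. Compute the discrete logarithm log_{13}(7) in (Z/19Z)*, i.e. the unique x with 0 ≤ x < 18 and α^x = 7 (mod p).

12

Successive powers of 13 modulo 19:
  13^0=1  13^1=13  13^2=17  13^3=12  13^4=4  13^5=14
  13^6=11  13^7=10  13^8=16  13^9=18  13^10=6  13^11=2
  13^12=7
So 13^12 ≡ 7 (mod 19), giving x = 12.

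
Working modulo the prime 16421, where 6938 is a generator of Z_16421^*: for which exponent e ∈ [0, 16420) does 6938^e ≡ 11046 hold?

Baby-step giant-step with m = ceil(sqrt(16420)) = 129.
Baby table (6938^j mod 16421 for j=0..128):
  0:1  1:6938  2:5893  3:13765  4:13455  5:13826  6:9727  7:12037
  8:11921  9:11742  10:1415  11:13933  12:13148  13:2169  14:6886  15:6379
  16:2907  17:3778  18:3848  19:13299  20:15284  21:9995  22:15848  23:14829
  24:6037  25:11156  26:8155  27:9045  28:9569  29:16040  30:403  31:4444
  32:10255  33:13418  34:3435  35:5159  36:11783  37:6716  38:9231  39:2778
  40:11931  41:15438  42:11082  43:3794  44:16330  45:9061  46:5630  47:11802
  48:7170  49:6251  50:1577  51:4840  52:15396  53:15264  54:2603  55:12935
  56:2265  57:16094  58:13793  59:10667  60:14620  61:1043  62:11094  63:4945
  64:4941  65:10031  66:2880  67:13504  68:8947  69:2906  70:13261  71:14376
  72:15955  73:1829  74:12590  75:6121  76:2792  77:10537  78:15835  79:6740
  80:11533  81:12842  82:13871  83:9938  84:14486  85:7348  86:9640  87:16008
  88:8281  89:12920  90:13142  91:9804  92:4370  93:5894  94:4282  95:2927
  96:11170  97:6761  98:9442  99:5227  100:7358  101:13336  102:9254  103:14563
  104:16102  105:3613  106:8548  107:9793  108:10157  109:6755  110:656  111:2711
  112:6873  113:14711  114:8403  115:5464  116:9564  117:14192  118:3780  119:1303
  120:8664  121:9972  122:4063  123:10658  124:1441  125:13690  126:2156  127:15218
  128:11875
Giant step factor: 6938^(-129) ≡ 16017 (mod 16421).
Scan 11046·16017^i mod 16421 for i = 0, 1, …:
  i=0: 11046   i=1: 3928   i=2: 5925   i=3: 3766
  i=4: 5689   i=5: 584   i=6: 10379   i=7: 10660
  i=8: 12083   i=9: 11926     …   i=114: 7435
  i=115: 1303
Match at i=115, j=119: e = 115·129 + 119 = 14954.

14954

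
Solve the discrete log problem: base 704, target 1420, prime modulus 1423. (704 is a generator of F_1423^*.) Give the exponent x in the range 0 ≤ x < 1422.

592

Baby-step giant-step with m = ceil(sqrt(1422)) = 38.
Baby table (704^j mod 1423 for j=0..37):
  0:1  1:704  2:412  3:1179  4:407  5:505  6:1193  7:302
  8:581  9:623  10:308  11:536  12:249  13:267  14:132  15:433
  16:310  17:521  18:1073  19:1202  20:946  21:20  22:1273  23:1125
  24:812  25:1025  26:139  27:1092  28:348  29:236  30:1076  31:468
  32:759  33:711  34:1071  35:1217  36:122  37:508
Giant step factor: 704^(-38) ≡ 1392 (mod 1423).
Scan 1420·1392^i mod 1423 for i = 0, 1, …:
  i=0: 1420   i=1: 93   i=2: 1386   i=3: 1147
  i=4: 18   i=5: 865   i=6: 222   i=7: 233
  i=8: 1315   i=9: 502     …   i=14: 877
  i=15: 1273
Match at i=15, j=22: x = 15·38 + 22 = 592.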